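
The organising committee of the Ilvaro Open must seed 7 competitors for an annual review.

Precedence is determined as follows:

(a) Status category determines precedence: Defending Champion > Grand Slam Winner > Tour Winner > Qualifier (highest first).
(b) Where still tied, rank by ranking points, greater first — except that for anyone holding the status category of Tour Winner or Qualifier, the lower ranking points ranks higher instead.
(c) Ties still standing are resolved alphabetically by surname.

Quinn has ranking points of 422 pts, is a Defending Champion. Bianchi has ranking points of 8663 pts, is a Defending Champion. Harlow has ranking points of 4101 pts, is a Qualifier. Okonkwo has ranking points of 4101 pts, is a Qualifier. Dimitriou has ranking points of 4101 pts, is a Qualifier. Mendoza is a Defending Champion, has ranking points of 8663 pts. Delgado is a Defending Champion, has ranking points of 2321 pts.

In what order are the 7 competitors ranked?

By status category: Bianchi, Mendoza, Delgado and Quinn (Defending Champion); then Dimitriou, Harlow and Okonkwo (Qualifier).
Among Bianchi, Mendoza, Delgado and Quinn, by ranking points (higher first): Bianchi and Mendoza (8663 pts) before Delgado (2321 pts) before Quinn (422 pts).
Among Bianchi and Mendoza, alphabetically by surname: Bianchi before Mendoza.
Dimitriou, Harlow and Okonkwo all have ranking points 4101 pts, so the next rule applies.
Among Dimitriou, Harlow and Okonkwo, alphabetically by surname: Dimitriou before Harlow before Okonkwo.
Full order: Bianchi, Mendoza, Delgado, Quinn, Dimitriou, Harlow, Okonkwo.

Bianchi, Mendoza, Delgado, Quinn, Dimitriou, Harlow, Okonkwo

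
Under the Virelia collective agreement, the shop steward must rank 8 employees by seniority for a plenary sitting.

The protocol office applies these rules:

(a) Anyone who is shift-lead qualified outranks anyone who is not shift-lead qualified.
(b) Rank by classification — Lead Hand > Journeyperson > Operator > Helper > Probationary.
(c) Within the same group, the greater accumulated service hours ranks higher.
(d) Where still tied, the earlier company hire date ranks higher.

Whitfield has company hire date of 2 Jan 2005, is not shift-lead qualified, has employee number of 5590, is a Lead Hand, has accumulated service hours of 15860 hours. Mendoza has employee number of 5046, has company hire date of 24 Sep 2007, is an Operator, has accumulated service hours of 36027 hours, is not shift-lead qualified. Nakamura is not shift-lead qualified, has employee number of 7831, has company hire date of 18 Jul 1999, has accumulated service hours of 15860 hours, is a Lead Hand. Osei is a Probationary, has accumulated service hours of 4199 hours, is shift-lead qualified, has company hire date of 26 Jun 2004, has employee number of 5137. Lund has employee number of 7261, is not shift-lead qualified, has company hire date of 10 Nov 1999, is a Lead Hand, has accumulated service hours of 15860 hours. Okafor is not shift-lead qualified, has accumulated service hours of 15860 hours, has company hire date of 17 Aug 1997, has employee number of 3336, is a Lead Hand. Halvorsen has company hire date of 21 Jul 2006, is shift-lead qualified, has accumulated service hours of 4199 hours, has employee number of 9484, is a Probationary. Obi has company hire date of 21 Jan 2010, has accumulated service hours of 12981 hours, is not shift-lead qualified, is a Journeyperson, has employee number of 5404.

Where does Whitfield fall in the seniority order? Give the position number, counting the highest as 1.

6

By the first rule: Osei and Halvorsen (both shift-lead qualified); then Okafor, Nakamura, Lund, Whitfield, Obi and Mendoza (each not shift-lead qualified).
Osei and Halvorsen are each Probationary, so the next rule applies.
Osei and Halvorsen both have accumulated service hours 4199 hours, so the next rule applies.
Among Osei and Halvorsen, by company hire date (earlier first): Osei (26 Jun 2004) before Halvorsen (21 Jul 2006).
Among Okafor, Nakamura, Lund, Whitfield, Obi and Mendoza, by classification: Okafor, Nakamura, Lund and Whitfield (Lead Hand) before Obi (Journeyperson) before Mendoza (Operator).
Okafor, Nakamura, Lund and Whitfield all have accumulated service hours 15860 hours, so the next rule applies.
Among Okafor, Nakamura, Lund and Whitfield, by company hire date (earlier first): Okafor (17 Aug 1997) before Nakamura (18 Jul 1999) before Lund (10 Nov 1999) before Whitfield (2 Jan 2005).
Order: Osei, Halvorsen, Okafor, Nakamura, Lund, Whitfield, Obi, Mendoza. So position 6.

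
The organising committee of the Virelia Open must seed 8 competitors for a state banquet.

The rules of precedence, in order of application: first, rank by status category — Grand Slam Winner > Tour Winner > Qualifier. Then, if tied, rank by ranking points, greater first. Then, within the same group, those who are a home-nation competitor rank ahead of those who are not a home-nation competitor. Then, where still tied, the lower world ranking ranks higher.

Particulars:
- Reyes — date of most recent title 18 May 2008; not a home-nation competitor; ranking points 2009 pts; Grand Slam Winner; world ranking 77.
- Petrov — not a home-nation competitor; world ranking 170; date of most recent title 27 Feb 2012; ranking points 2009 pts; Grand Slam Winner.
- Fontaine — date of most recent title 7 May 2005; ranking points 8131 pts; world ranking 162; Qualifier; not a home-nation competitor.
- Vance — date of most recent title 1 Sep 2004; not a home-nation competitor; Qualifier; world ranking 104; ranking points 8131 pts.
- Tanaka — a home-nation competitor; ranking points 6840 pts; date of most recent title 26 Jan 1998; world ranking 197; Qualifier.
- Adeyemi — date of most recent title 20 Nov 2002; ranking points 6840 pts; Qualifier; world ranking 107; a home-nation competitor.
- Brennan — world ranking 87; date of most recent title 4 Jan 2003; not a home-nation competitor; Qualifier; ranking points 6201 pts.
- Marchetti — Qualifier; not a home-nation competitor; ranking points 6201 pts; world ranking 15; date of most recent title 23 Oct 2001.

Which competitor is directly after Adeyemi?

Tanaka

By status category: Reyes and Petrov (Grand Slam Winner); then Vance, Fontaine, Adeyemi, Tanaka, Marchetti and Brennan (Qualifier).
Reyes and Petrov both have ranking points 2009 pts, so the next rule applies.
Reyes and Petrov are each not a home-nation competitor, so the next rule applies.
Among Reyes and Petrov, by world ranking (lower first): Reyes (77) before Petrov (170).
Among Vance, Fontaine, Adeyemi, Tanaka, Marchetti and Brennan, by ranking points (higher first): Vance and Fontaine (8131 pts) before Adeyemi and Tanaka (6840 pts) before Marchetti and Brennan (6201 pts).
Vance and Fontaine are each not a home-nation competitor, so the next rule applies.
Among Vance and Fontaine, by world ranking (lower first): Vance (104) before Fontaine (162).
Adeyemi and Tanaka are each a home-nation competitor, so the next rule applies.
Among Adeyemi and Tanaka, by world ranking (lower first): Adeyemi (107) before Tanaka (197).
Marchetti and Brennan are each not a home-nation competitor, so the next rule applies.
Among Marchetti and Brennan, by world ranking (lower first): Marchetti (15) before Brennan (87).
Order: Reyes, Petrov, Vance, Fontaine, Adeyemi, Tanaka, Marchetti, Brennan.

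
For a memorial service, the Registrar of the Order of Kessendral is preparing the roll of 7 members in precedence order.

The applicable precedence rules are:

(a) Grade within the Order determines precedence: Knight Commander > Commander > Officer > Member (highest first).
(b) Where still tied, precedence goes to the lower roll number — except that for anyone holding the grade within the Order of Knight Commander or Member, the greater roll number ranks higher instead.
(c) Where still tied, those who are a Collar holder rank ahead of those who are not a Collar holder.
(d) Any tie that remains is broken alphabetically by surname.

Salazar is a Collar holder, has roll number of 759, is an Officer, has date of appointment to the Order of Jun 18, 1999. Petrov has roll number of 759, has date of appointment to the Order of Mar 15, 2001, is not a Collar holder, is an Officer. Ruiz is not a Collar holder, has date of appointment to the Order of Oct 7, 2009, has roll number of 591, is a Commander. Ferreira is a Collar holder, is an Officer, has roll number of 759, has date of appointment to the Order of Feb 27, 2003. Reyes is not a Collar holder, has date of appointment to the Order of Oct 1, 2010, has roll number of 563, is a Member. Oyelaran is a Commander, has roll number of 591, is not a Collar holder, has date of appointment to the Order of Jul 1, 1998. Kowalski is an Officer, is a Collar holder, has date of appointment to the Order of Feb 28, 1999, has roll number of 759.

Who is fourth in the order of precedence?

By grade within the Order: Oyelaran and Ruiz (Commander); then Ferreira, Kowalski, Salazar and Petrov (Officer); then Reyes (Member).
Oyelaran and Ruiz both have roll number 591, so the next rule applies.
Oyelaran and Ruiz are each not a Collar holder, so the next rule applies.
Among Oyelaran and Ruiz, alphabetically by surname: Oyelaran before Ruiz.
Ferreira, Kowalski, Salazar and Petrov all have roll number 759, so the next rule applies.
Among Ferreira, Kowalski, Salazar and Petrov, a Collar holder before not a Collar holder: Ferreira, Kowalski and Salazar (a Collar holder) before Petrov (not a Collar holder).
Among Ferreira, Kowalski and Salazar, alphabetically by surname: Ferreira before Kowalski before Salazar.
Order: Oyelaran, Ruiz, Ferreira, Kowalski, Salazar, Petrov, Reyes.

Kowalski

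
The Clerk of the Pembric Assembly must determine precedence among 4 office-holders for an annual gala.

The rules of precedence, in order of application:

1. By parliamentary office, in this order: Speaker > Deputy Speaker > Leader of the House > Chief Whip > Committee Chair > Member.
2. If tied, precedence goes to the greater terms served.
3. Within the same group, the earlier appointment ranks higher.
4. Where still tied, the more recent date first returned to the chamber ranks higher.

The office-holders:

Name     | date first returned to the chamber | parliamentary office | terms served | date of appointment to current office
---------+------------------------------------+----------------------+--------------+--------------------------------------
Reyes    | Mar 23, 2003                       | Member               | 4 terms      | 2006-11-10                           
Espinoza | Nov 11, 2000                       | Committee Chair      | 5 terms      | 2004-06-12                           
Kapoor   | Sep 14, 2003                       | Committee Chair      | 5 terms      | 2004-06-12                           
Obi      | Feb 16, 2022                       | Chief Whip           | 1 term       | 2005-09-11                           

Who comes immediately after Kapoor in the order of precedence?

Espinoza

By parliamentary office: Obi (Chief Whip); then Kapoor and Espinoza (Committee Chair); then Reyes (Member).
Kapoor and Espinoza both have terms served 5 terms, so the next rule applies.
Kapoor and Espinoza both have date of appointment to current office 2004-06-12, so the next rule applies.
Among Kapoor and Espinoza, by date first returned to the chamber (later first): Kapoor (Sep 14, 2003) before Espinoza (Nov 11, 2000).
Order: Obi, Kapoor, Espinoza, Reyes.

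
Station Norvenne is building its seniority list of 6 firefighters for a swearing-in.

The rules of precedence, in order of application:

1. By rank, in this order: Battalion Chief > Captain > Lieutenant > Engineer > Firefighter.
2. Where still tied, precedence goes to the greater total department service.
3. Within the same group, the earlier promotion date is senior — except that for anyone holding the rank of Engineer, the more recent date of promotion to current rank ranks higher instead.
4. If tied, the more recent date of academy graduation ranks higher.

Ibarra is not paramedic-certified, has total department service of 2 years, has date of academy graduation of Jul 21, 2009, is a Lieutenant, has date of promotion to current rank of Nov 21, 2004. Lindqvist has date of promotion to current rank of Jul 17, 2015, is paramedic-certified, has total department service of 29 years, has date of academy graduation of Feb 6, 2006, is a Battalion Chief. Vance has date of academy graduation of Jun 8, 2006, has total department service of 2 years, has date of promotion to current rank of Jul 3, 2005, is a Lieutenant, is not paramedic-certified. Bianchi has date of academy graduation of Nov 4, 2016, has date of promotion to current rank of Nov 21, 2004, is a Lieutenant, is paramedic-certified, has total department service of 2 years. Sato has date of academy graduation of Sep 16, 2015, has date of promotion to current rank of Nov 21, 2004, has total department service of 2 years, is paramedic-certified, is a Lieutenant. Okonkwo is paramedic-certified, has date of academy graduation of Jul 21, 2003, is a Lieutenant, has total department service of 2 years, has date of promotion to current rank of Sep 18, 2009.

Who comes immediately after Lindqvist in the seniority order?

By rank: Lindqvist (Battalion Chief); then Bianchi, Sato, Ibarra, Vance and Okonkwo (Lieutenant).
Bianchi, Sato, Ibarra, Vance and Okonkwo all have total department service 2 years, so the next rule applies.
Among Bianchi, Sato, Ibarra, Vance and Okonkwo, by date of promotion to current rank (earlier first): Bianchi, Sato and Ibarra (Nov 21, 2004) before Vance (Jul 3, 2005) before Okonkwo (Sep 18, 2009).
Among Bianchi, Sato and Ibarra, by date of academy graduation (later first): Bianchi (Nov 4, 2016) before Sato (Sep 16, 2015) before Ibarra (Jul 21, 2009).
Order: Lindqvist, Bianchi, Sato, Ibarra, Vance, Okonkwo.

Bianchi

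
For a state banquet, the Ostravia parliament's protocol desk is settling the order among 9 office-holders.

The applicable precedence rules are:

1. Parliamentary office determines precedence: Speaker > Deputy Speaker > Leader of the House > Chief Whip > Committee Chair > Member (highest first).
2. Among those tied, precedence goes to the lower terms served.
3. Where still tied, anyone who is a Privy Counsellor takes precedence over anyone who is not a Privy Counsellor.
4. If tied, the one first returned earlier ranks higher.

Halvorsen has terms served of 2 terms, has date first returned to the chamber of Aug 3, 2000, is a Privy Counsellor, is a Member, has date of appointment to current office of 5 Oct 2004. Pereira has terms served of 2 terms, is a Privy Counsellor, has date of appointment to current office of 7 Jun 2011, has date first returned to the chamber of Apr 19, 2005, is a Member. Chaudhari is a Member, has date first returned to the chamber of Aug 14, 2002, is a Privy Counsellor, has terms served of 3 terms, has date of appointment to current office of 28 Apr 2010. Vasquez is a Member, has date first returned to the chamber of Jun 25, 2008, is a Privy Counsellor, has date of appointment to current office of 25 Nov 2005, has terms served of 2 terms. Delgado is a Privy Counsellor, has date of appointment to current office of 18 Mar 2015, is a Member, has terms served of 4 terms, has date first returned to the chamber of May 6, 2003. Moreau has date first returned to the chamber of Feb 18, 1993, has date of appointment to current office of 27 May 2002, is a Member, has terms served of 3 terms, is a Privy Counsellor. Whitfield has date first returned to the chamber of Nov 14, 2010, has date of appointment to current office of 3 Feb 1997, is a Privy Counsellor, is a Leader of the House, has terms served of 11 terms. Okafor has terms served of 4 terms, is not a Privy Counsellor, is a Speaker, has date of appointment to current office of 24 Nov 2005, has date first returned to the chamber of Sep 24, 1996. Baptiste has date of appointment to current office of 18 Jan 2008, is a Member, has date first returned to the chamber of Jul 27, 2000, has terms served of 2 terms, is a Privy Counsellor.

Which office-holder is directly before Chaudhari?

By parliamentary office: Okafor (Speaker); then Whitfield (Leader of the House); then Baptiste, Halvorsen, Pereira, Vasquez, Moreau, Chaudhari and Delgado (Member).
Among Baptiste, Halvorsen, Pereira, Vasquez, Moreau, Chaudhari and Delgado, by terms served (lower first): Baptiste, Halvorsen, Pereira and Vasquez (2 terms) before Moreau and Chaudhari (3 terms) before Delgado (4 terms).
Baptiste, Halvorsen, Pereira and Vasquez are each a Privy Counsellor, so the next rule applies.
Among Baptiste, Halvorsen, Pereira and Vasquez, by date first returned to the chamber (earlier first): Baptiste (Jul 27, 2000) before Halvorsen (Aug 3, 2000) before Pereira (Apr 19, 2005) before Vasquez (Jun 25, 2008).
Moreau and Chaudhari are each a Privy Counsellor, so the next rule applies.
Among Moreau and Chaudhari, by date first returned to the chamber (earlier first): Moreau (Feb 18, 1993) before Chaudhari (Aug 14, 2002).
Order: Okafor, Whitfield, Baptiste, Halvorsen, Pereira, Vasquez, Moreau, Chaudhari, Delgado.

Moreau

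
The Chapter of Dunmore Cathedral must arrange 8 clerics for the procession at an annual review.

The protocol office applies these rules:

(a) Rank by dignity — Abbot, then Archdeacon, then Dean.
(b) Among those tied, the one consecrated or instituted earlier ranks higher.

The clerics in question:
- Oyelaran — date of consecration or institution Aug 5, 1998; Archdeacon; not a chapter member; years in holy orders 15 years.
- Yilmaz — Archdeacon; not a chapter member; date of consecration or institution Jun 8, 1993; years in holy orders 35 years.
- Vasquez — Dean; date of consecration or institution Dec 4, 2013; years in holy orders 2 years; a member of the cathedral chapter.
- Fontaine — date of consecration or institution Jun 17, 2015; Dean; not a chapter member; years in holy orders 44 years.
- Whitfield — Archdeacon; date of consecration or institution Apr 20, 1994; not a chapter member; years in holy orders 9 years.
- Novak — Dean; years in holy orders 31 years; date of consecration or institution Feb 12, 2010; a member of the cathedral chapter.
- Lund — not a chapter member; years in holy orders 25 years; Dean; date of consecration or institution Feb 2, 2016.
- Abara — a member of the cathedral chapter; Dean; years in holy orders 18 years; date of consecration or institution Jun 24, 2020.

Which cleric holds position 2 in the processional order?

By dignity: Yilmaz, Whitfield and Oyelaran (Archdeacon); then Novak, Vasquez, Fontaine, Lund and Abara (Dean).
Among Yilmaz, Whitfield and Oyelaran, by date of consecration or institution (earlier first): Yilmaz (Jun 8, 1993) before Whitfield (Apr 20, 1994) before Oyelaran (Aug 5, 1998).
Among Novak, Vasquez, Fontaine, Lund and Abara, by date of consecration or institution (earlier first): Novak (Feb 12, 2010) before Vasquez (Dec 4, 2013) before Fontaine (Jun 17, 2015) before Lund (Feb 2, 2016) before Abara (Jun 24, 2020).
Order: Yilmaz, Whitfield, Oyelaran, Novak, Vasquez, Fontaine, Lund, Abara.

Whitfield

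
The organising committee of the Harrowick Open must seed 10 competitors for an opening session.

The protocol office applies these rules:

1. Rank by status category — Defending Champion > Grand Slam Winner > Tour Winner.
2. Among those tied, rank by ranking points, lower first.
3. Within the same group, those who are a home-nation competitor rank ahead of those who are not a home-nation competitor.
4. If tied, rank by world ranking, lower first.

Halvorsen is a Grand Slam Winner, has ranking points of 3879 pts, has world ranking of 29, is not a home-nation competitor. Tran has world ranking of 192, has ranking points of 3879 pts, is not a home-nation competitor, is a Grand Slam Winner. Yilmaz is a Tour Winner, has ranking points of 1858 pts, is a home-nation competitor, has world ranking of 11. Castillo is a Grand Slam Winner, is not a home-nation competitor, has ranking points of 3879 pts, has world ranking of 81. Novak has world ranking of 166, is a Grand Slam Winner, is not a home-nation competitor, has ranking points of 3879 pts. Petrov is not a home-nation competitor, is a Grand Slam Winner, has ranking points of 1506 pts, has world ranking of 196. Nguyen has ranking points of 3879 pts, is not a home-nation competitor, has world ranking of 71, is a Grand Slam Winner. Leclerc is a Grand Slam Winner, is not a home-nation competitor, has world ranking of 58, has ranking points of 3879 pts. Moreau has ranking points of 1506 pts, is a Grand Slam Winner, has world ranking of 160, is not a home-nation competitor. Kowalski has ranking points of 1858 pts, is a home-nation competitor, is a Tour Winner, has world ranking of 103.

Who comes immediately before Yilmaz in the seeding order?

By status category: Moreau, Petrov, Halvorsen, Leclerc, Nguyen, Castillo, Novak and Tran (Grand Slam Winner); then Yilmaz and Kowalski (Tour Winner).
Among Moreau, Petrov, Halvorsen, Leclerc, Nguyen, Castillo, Novak and Tran, by ranking points (lower first): Moreau and Petrov (1506 pts) before Halvorsen, Leclerc, Nguyen, Castillo, Novak and Tran (3879 pts).
Moreau and Petrov are each not a home-nation competitor, so the next rule applies.
Among Moreau and Petrov, by world ranking (lower first): Moreau (160) before Petrov (196).
Halvorsen, Leclerc, Nguyen, Castillo, Novak and Tran are each not a home-nation competitor, so the next rule applies.
Among Halvorsen, Leclerc, Nguyen, Castillo, Novak and Tran, by world ranking (lower first): Halvorsen (29) before Leclerc (58) before Nguyen (71) before Castillo (81) before Novak (166) before Tran (192).
Yilmaz and Kowalski both have ranking points 1858 pts, so the next rule applies.
Yilmaz and Kowalski are each a home-nation competitor, so the next rule applies.
Among Yilmaz and Kowalski, by world ranking (lower first): Yilmaz (11) before Kowalski (103).
Order: Moreau, Petrov, Halvorsen, Leclerc, Nguyen, Castillo, Novak, Tran, Yilmaz, Kowalski.

Tran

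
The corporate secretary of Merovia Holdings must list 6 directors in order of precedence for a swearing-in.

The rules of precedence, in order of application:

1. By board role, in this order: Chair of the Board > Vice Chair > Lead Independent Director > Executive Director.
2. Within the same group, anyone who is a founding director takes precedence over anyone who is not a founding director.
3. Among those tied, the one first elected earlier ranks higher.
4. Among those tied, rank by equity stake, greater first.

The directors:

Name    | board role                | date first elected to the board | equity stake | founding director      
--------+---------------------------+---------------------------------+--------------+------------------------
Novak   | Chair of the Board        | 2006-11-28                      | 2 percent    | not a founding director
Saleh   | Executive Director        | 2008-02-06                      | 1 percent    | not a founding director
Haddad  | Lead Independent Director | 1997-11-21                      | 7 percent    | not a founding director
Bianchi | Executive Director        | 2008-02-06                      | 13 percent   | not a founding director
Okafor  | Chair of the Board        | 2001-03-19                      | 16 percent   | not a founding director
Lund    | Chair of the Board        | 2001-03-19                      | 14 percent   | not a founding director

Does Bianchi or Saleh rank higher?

Bianchi

By board role: Okafor, Lund and Novak (Chair of the Board); then Haddad (Lead Independent Director); then Bianchi and Saleh (Executive Director).
Okafor, Lund and Novak are each not a founding director, so the next rule applies.
Among Okafor, Lund and Novak, by date first elected to the board (earlier first): Okafor and Lund (2001-03-19) before Novak (2006-11-28).
Among Okafor and Lund, by equity stake (higher first): Okafor (16 percent) before Lund (14 percent).
Bianchi and Saleh are each not a founding director, so the next rule applies.
Bianchi and Saleh both have date first elected to the board 2008-02-06, so the next rule applies.
Among Bianchi and Saleh, by equity stake (higher first): Bianchi (13 percent) before Saleh (1 percent).
So Bianchi takes precedence.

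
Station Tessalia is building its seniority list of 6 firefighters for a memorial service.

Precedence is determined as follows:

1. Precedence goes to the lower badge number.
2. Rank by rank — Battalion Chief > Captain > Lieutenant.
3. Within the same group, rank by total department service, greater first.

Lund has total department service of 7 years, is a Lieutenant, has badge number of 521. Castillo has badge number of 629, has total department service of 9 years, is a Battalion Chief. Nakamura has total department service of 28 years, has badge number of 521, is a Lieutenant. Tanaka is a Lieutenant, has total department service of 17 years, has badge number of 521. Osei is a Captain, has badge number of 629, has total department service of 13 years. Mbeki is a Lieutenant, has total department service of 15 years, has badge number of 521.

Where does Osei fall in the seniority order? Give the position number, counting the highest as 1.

By badge number (lower first): Nakamura, Tanaka, Mbeki and Lund (each 521); then Castillo and Osei (both 629).
Nakamura, Tanaka, Mbeki and Lund are each Lieutenant, so the next rule applies.
Among Nakamura, Tanaka, Mbeki and Lund, by total department service (higher first): Nakamura (28 years) before Tanaka (17 years) before Mbeki (15 years) before Lund (7 years).
Among Castillo and Osei, by rank: Castillo (Battalion Chief) before Osei (Captain).
Order: Nakamura, Tanaka, Mbeki, Lund, Castillo, Osei. So position 6.

6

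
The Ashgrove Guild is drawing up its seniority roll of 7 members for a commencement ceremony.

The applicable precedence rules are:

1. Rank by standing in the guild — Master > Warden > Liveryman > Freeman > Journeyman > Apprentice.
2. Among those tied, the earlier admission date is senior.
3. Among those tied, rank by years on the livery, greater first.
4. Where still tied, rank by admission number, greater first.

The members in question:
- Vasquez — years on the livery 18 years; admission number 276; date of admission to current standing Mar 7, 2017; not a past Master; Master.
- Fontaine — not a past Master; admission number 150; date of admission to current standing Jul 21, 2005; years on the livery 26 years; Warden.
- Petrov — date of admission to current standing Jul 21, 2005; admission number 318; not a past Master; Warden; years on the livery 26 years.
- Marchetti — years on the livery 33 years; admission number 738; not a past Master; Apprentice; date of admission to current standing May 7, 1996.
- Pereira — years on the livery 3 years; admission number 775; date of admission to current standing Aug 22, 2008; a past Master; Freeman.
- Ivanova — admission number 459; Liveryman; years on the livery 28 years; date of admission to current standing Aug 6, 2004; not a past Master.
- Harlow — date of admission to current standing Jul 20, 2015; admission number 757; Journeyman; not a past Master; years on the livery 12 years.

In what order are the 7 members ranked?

By standing in the guild: Vasquez (Master); then Petrov and Fontaine (Warden); then Ivanova (Liveryman); then Pereira (Freeman); then Harlow (Journeyman); then Marchetti (Apprentice).
Petrov and Fontaine both have date of admission to current standing Jul 21, 2005, so the next rule applies.
Petrov and Fontaine both have years on the livery 26 years, so the next rule applies.
Among Petrov and Fontaine, by admission number (higher first): Petrov (318) before Fontaine (150).
Full order: Vasquez, Petrov, Fontaine, Ivanova, Pereira, Harlow, Marchetti.

Vasquez, Petrov, Fontaine, Ivanova, Pereira, Harlow, Marchetti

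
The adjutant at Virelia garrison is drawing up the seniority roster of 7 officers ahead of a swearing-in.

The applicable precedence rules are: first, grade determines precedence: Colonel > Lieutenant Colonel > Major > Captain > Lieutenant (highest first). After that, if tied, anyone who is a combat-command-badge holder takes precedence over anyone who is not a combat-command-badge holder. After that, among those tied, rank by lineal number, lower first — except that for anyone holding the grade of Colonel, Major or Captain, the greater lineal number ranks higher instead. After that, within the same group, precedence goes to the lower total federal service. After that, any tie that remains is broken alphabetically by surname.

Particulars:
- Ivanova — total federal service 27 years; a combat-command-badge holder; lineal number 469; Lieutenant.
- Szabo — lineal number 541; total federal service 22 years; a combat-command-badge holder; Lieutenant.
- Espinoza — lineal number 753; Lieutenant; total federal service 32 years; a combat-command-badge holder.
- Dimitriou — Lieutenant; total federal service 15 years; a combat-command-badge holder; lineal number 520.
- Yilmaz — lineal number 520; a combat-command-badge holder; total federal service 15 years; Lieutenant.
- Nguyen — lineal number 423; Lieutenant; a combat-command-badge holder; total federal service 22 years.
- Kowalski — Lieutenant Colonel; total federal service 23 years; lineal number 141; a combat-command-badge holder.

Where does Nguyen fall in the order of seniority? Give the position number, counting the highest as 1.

By grade: Kowalski (Lieutenant Colonel); then Nguyen, Ivanova, Dimitriou, Yilmaz, Szabo and Espinoza (Lieutenant).
Nguyen, Ivanova, Dimitriou, Yilmaz, Szabo and Espinoza are each a combat-command-badge holder, so the next rule applies.
Among Nguyen, Ivanova, Dimitriou, Yilmaz, Szabo and Espinoza, by lineal number (lower first): Nguyen (423) before Ivanova (469) before Dimitriou and Yilmaz (520) before Szabo (541) before Espinoza (753).
Dimitriou and Yilmaz both have total federal service 15 years, so the next rule applies.
Among Dimitriou and Yilmaz, alphabetically by surname: Dimitriou before Yilmaz.
Order: Kowalski, Nguyen, Ivanova, Dimitriou, Yilmaz, Szabo, Espinoza. So position 2.

2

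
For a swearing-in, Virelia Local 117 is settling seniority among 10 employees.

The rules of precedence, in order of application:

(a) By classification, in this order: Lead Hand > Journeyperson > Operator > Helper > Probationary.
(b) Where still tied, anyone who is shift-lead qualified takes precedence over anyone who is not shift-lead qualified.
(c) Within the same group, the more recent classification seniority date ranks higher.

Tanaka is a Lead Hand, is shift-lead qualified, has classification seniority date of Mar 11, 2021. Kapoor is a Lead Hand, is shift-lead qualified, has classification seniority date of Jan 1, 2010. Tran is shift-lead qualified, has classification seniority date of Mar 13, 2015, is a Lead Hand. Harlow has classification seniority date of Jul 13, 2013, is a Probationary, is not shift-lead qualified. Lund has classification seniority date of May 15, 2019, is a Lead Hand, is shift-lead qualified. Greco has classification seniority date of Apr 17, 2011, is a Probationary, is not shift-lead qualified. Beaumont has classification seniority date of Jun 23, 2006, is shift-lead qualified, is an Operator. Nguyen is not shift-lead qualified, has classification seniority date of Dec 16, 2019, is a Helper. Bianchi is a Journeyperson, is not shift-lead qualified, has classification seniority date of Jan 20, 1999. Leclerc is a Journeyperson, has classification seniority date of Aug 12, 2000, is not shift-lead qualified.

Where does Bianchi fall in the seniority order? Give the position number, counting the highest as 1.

6

By classification: Tanaka, Lund, Tran and Kapoor (Lead Hand); then Leclerc and Bianchi (Journeyperson); then Beaumont (Operator); then Nguyen (Helper); then Harlow and Greco (Probationary).
Tanaka, Lund, Tran and Kapoor are each shift-lead qualified, so the next rule applies.
Among Tanaka, Lund, Tran and Kapoor, by classification seniority date (later first): Tanaka (Mar 11, 2021) before Lund (May 15, 2019) before Tran (Mar 13, 2015) before Kapoor (Jan 1, 2010).
Leclerc and Bianchi are each not shift-lead qualified, so the next rule applies.
Among Leclerc and Bianchi, by classification seniority date (later first): Leclerc (Aug 12, 2000) before Bianchi (Jan 20, 1999).
Harlow and Greco are each not shift-lead qualified, so the next rule applies.
Among Harlow and Greco, by classification seniority date (later first): Harlow (Jul 13, 2013) before Greco (Apr 17, 2011).
Order: Tanaka, Lund, Tran, Kapoor, Leclerc, Bianchi, Beaumont, Nguyen, Harlow, Greco. So position 6.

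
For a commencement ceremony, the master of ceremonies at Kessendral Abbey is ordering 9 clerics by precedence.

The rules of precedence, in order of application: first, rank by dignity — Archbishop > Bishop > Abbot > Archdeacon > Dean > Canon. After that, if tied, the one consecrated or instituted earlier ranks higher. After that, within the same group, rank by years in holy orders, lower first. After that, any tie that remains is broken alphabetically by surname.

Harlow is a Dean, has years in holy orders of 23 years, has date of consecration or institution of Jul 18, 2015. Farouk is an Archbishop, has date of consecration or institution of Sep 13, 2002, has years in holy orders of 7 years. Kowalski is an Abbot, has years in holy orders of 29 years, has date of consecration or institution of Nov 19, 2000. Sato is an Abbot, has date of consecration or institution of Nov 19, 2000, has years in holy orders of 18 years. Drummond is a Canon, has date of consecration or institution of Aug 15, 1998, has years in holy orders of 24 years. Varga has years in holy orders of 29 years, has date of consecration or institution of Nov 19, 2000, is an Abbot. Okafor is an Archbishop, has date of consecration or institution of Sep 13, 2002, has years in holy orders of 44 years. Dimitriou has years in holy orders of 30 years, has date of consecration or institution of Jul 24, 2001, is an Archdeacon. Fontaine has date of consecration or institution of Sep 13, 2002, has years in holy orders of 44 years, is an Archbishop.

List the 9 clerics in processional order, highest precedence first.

By dignity: Farouk, Fontaine and Okafor (Archbishop); then Sato, Kowalski and Varga (Abbot); then Dimitriou (Archdeacon); then Harlow (Dean); then Drummond (Canon).
Farouk, Fontaine and Okafor all have date of consecration or institution Sep 13, 2002, so the next rule applies.
Among Farouk, Fontaine and Okafor, by years in holy orders (lower first): Farouk (7 years) before Fontaine and Okafor (44 years).
Among Fontaine and Okafor, alphabetically by surname: Fontaine before Okafor.
Sato, Kowalski and Varga all have date of consecration or institution Nov 19, 2000, so the next rule applies.
Among Sato, Kowalski and Varga, by years in holy orders (lower first): Sato (18 years) before Kowalski and Varga (29 years).
Among Kowalski and Varga, alphabetically by surname: Kowalski before Varga.
Full order: Farouk, Fontaine, Okafor, Sato, Kowalski, Varga, Dimitriou, Harlow, Drummond.

Farouk, Fontaine, Okafor, Sato, Kowalski, Varga, Dimitriou, Harlow, Drummond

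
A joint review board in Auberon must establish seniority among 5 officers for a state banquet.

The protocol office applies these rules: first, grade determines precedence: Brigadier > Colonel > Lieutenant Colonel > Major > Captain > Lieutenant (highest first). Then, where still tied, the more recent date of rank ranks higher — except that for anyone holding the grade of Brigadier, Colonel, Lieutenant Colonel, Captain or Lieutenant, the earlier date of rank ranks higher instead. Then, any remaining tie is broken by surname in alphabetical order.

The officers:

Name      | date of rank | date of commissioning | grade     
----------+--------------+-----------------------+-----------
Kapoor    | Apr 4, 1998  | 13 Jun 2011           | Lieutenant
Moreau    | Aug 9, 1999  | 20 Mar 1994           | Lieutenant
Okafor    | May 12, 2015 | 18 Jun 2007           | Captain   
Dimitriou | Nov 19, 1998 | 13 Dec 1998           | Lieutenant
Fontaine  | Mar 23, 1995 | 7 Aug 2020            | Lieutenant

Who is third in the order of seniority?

Kapoor

By grade: Okafor (Captain); then Fontaine, Kapoor, Dimitriou and Moreau (Lieutenant).
Among Fontaine, Kapoor, Dimitriou and Moreau, by date of rank (earlier first) (reversed rule for this group): Fontaine (Mar 23, 1995) before Kapoor (Apr 4, 1998) before Dimitriou (Nov 19, 1998) before Moreau (Aug 9, 1999).
Order: Okafor, Fontaine, Kapoor, Dimitriou, Moreau.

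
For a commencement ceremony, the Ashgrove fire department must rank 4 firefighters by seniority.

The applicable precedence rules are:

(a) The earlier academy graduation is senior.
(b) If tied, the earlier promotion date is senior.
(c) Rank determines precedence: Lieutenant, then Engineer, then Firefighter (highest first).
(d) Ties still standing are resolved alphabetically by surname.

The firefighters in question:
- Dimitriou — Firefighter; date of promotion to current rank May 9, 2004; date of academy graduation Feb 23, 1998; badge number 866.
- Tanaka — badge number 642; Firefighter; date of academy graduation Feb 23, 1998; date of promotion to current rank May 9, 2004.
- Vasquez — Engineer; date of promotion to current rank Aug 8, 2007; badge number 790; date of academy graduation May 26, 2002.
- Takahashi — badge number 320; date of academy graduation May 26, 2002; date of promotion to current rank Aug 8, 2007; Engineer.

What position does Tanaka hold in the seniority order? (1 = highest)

2

By date of academy graduation (earlier first): Dimitriou and Tanaka (both Feb 23, 1998); then Takahashi and Vasquez (both May 26, 2002).
Dimitriou and Tanaka both have date of promotion to current rank May 9, 2004, so the next rule applies.
Dimitriou and Tanaka are each Firefighter, so the next rule applies.
Among Dimitriou and Tanaka, alphabetically by surname: Dimitriou before Tanaka.
Takahashi and Vasquez both have date of promotion to current rank Aug 8, 2007, so the next rule applies.
Takahashi and Vasquez are each Engineer, so the next rule applies.
Among Takahashi and Vasquez, alphabetically by surname: Takahashi before Vasquez.
Order: Dimitriou, Tanaka, Takahashi, Vasquez. So position 2.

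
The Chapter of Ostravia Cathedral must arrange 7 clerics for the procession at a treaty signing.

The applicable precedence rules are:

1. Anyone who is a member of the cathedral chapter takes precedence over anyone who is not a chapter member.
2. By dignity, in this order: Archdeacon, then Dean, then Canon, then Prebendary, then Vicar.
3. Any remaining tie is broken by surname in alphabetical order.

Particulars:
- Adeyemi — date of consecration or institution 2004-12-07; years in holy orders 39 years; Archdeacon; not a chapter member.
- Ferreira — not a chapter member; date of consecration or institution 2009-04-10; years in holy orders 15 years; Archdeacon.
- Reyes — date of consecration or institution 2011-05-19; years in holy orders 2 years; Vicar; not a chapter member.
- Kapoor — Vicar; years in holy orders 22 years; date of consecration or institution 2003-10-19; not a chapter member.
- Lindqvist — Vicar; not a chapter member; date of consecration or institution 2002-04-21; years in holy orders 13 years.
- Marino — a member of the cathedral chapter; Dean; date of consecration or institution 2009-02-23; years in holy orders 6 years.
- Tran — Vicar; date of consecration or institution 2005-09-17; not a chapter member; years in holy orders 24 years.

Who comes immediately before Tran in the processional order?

Reyes

By the first rule: Marino (a member of the cathedral chapter); then Adeyemi, Ferreira, Kapoor, Lindqvist, Reyes and Tran (each not a chapter member).
Among Adeyemi, Ferreira, Kapoor, Lindqvist, Reyes and Tran, by dignity: Adeyemi and Ferreira (Archdeacon) before Kapoor, Lindqvist, Reyes and Tran (Vicar).
Among Adeyemi and Ferreira, alphabetically by surname: Adeyemi before Ferreira.
Among Kapoor, Lindqvist, Reyes and Tran, alphabetically by surname: Kapoor before Lindqvist before Reyes before Tran.
Order: Marino, Adeyemi, Ferreira, Kapoor, Lindqvist, Reyes, Tran.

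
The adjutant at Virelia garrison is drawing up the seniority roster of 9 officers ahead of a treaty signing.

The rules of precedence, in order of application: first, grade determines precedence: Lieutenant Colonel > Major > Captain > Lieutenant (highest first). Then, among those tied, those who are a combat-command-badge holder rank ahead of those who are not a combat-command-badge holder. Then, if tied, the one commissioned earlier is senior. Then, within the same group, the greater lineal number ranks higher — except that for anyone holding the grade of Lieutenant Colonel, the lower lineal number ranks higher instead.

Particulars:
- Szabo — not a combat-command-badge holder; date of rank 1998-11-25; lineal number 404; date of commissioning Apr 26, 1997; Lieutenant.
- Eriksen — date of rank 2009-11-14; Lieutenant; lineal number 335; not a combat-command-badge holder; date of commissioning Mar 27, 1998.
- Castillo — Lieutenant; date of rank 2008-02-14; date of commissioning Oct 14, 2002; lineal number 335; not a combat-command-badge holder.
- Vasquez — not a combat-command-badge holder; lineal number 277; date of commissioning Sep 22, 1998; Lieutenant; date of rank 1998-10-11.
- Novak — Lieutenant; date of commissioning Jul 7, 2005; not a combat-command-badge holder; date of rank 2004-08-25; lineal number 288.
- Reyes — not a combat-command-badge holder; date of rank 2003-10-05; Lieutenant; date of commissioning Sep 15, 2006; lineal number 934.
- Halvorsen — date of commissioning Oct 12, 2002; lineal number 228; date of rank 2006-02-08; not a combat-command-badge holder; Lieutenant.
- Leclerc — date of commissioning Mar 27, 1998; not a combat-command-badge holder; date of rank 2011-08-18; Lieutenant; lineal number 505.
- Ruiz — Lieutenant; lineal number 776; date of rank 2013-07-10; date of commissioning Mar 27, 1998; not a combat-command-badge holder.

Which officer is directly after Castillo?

By grade: Szabo, Ruiz, Leclerc, Eriksen, Vasquez, Halvorsen, Castillo, Novak and Reyes (Lieutenant).
Szabo, Ruiz, Leclerc, Eriksen, Vasquez, Halvorsen, Castillo, Novak and Reyes are each not a combat-command-badge holder, so the next rule applies.
Among Szabo, Ruiz, Leclerc, Eriksen, Vasquez, Halvorsen, Castillo, Novak and Reyes, by date of commissioning (earlier first): Szabo (Apr 26, 1997) before Ruiz, Leclerc and Eriksen (Mar 27, 1998) before Vasquez (Sep 22, 1998) before Halvorsen (Oct 12, 2002) before Castillo (Oct 14, 2002) before Novak (Jul 7, 2005) before Reyes (Sep 15, 2006).
Among Ruiz, Leclerc and Eriksen, by lineal number (higher first): Ruiz (776) before Leclerc (505) before Eriksen (335).
Order: Szabo, Ruiz, Leclerc, Eriksen, Vasquez, Halvorsen, Castillo, Novak, Reyes.

Novak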